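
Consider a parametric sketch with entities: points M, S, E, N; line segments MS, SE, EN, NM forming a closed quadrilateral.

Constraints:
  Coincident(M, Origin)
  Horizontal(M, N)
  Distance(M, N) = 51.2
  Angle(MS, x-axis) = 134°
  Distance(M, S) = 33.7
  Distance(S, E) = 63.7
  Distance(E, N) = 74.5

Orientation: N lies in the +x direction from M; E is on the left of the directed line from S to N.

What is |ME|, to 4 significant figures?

72.17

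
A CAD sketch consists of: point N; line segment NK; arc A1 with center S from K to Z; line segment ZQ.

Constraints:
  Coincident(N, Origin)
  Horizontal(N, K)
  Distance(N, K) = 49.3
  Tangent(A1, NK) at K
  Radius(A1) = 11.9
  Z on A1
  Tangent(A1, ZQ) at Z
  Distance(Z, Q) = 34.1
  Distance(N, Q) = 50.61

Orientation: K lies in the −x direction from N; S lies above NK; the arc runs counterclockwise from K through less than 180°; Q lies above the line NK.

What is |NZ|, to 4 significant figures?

38.82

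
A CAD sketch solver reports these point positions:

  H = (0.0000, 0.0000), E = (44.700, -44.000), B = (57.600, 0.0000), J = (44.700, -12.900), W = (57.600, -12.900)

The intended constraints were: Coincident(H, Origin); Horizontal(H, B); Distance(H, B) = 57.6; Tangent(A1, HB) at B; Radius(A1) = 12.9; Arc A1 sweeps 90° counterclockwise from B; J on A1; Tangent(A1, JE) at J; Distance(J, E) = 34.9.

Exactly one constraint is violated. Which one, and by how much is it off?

Distance(J, E) = 34.9 — off by 3.80.

H = (0.00, 0.00) ✓; H.y = 0.00, B.y = 0.00 ✓; |HB| = 57.60 ✓; ∠(WB, BH) = 90.00° ✓; |WB| = 12.90 ✓; bearing(W→J) − bearing(W→B) = 90.00° ✓; |WJ| = 12.90 ✓; ∠(WJ, JE) = 90.00° ✓; |JE| = 31.10 ✗.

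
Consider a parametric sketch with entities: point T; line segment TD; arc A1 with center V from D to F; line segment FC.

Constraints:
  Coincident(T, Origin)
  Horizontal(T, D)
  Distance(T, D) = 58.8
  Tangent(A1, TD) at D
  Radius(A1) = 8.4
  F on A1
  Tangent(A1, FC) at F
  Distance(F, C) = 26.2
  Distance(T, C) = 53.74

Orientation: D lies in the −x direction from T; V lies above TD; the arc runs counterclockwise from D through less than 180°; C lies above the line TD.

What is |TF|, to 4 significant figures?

51.08

T is at the origin; TD is horizontal with |TD| = 58.8 and D on the −x side, so D = (-58.80, 0.000). The tangent condition forces VD to be normal to TD, so V = D + (0, 8.4) = (-58.80, 8.400). Since VF ⟂ FC (tangency), |VC| = √(8.4² + 26.2²) = 27.51 regardless of where F sits on A1. So C lies on both circle(T, 53.74) and circle(V, 27.51); the above-TD intersection is C = (-43.64, 31.36). F is the foot of the tangent from C: F = (-50.71, 6.133).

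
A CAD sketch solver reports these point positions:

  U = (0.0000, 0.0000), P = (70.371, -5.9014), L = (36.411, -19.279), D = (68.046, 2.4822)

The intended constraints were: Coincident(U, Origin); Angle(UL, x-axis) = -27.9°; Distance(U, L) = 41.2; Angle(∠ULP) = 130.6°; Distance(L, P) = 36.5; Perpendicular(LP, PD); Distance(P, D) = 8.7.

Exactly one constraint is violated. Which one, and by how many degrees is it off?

Perpendicular(LP, PD) — off by 6.00°.

U = (0.00, 0.00) ✓; UL at -27.90° ✓; |UL| = 41.20 ✓; ∠ULP = 130.6° ✓; |LP| = 36.50 ✓; ∠(LP, PD) = 84.00° ✗; |PD| = 8.700 ✓.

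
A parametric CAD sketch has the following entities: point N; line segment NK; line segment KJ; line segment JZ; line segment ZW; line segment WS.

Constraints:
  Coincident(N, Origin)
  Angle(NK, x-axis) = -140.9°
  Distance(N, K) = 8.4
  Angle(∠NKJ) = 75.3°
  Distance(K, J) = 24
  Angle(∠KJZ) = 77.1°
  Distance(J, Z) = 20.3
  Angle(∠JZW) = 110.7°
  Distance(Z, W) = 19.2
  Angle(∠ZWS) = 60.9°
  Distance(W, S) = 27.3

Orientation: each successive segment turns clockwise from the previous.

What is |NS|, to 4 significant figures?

13.87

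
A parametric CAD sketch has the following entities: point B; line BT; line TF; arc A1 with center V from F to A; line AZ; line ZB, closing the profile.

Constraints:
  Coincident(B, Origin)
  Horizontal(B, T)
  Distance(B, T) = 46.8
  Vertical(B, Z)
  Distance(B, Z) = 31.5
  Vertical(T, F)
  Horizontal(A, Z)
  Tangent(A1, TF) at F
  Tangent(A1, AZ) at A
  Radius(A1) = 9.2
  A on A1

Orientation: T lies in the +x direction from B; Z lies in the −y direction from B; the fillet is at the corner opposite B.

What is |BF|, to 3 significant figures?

51.8

B is at the origin; B and T share the same y with |BT| = 46.8 and T on the +x side, so T = (46.8, 0.00). B and Z share the same x with |BZ| = 31.5 and Z on the −y side, so Z = (0.00, -31.5). The virtual corner opposite B is at (46.8, -31.5). Tangency of A1 to TF means the radius VF is perpendicular to TF and tangency of A1 to AZ means the radius VA is perpendicular to AZ, with radius 9.2, so the center V sits 9.2 in from both sides at V = (37.6, -22.3). That places the tangent points at F = (46.8, -22.3) on TF and A = (37.6, -31.5) on AZ. Then |BF| = |F − B| = 51.8.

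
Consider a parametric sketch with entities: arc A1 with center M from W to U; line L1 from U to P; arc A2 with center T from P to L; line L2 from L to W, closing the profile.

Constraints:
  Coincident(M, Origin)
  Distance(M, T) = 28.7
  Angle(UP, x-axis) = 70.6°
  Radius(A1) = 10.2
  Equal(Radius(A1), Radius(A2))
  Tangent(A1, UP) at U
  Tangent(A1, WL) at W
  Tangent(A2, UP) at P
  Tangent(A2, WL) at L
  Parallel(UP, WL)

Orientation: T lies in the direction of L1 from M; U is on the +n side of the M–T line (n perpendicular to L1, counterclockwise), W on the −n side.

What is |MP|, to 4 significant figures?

30.46

Tangency of A1 to both parallel lines with radius 10.2 puts U and W at M ± 10.2·n: U = (-9.621, 3.388), W = (9.621, -3.388). Equal radii place P and L the same way about T: P = T + 10.2·n = (-0.08785, 30.46), L = T − 10.2·n = (19.15, 23.68). Then |MP| = |P − M| = 30.46.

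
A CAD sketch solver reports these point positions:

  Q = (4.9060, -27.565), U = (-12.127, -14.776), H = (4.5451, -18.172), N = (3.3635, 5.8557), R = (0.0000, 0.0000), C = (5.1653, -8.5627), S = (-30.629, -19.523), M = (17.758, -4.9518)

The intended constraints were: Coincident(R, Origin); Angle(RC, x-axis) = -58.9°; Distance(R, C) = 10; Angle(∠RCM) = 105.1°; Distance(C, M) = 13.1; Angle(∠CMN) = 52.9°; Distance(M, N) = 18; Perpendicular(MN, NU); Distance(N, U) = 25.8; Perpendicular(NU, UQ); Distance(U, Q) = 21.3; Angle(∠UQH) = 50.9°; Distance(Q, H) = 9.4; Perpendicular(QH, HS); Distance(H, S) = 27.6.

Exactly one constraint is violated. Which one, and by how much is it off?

Distance(H, S) = 27.6 — off by 7.60.

R = (0.00, 0.00) ✓; RC at -58.90° ✓; |RC| = 10.00 ✓; ∠RCM = 105.1° ✓; |CM| = 13.10 ✓; ∠CMN = 52.90° ✓; |MN| = 18.00 ✓; ∠(MN, NU) = 90.00° ✓; |NU| = 25.80 ✓; ∠(NU, UQ) = 90.00° ✓; |UQ| = 21.30 ✓; ∠UQH = 50.90° ✓; |QH| = 9.400 ✓; ∠(QH, HS) = 90.00° ✓; |HS| = 35.20 ✗.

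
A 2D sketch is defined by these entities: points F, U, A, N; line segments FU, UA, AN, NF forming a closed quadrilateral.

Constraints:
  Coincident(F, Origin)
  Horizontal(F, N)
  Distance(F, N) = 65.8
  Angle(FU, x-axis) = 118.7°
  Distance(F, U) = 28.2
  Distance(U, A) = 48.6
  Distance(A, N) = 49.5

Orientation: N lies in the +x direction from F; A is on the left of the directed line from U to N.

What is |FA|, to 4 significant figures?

50.13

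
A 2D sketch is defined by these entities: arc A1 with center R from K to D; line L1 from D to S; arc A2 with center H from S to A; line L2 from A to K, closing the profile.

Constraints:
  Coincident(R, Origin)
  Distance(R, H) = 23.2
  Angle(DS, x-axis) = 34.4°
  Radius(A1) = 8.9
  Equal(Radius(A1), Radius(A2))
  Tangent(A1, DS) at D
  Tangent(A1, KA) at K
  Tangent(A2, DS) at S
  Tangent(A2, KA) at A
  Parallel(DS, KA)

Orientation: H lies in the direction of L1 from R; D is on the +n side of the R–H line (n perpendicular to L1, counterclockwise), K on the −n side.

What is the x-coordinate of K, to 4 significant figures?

5.028

R is at the origin and H lies 23.2 along u from R, so H = 23.2·u = (19.14, 13.11). Tangency of A1 to both parallel lines with radius 8.9 puts D and K at R ± 8.9·n: D = (-5.028, 7.344), K = (5.028, -7.344). So K.x = 5.028.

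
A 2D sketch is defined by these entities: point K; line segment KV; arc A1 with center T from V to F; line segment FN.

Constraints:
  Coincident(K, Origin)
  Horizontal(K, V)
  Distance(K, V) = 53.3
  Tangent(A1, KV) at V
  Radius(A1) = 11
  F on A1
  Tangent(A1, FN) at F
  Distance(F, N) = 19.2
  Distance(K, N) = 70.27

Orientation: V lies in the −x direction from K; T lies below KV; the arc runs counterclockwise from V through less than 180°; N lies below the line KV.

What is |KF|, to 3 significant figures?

65.3

K is at the origin; K and V share the same y with |KV| = 53.3 and V on the −x side, so V = (-53.3, 0.00). The tangent condition forces TV to be normal to KV, so T = V + (0, -11) = (-53.3, -11.0). Since TF ⟂ FN (tangency), |TN| = √(11.0² + 19.2²) = 22.1 regardless of where F sits on A1. So N lies on both circle(K, 70.27) and circle(T, 22.1); the below-KV intersection is N = (-63.2, -30.8). F is the foot of the tangent from N: F = (-64.3, -11.6).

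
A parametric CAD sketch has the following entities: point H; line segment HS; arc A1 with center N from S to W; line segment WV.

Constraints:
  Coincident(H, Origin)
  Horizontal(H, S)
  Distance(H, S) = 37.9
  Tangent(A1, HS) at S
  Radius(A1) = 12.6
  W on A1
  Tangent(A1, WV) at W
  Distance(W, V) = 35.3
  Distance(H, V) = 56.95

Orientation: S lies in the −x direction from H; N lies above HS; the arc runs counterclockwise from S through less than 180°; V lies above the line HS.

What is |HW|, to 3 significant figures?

28.9

Checks: |NW| = 12.60 ✓; ∠(NW, WV) = 90.00° ✓; |WV| = 35.30 ✓; |HV| = 56.95 ✓.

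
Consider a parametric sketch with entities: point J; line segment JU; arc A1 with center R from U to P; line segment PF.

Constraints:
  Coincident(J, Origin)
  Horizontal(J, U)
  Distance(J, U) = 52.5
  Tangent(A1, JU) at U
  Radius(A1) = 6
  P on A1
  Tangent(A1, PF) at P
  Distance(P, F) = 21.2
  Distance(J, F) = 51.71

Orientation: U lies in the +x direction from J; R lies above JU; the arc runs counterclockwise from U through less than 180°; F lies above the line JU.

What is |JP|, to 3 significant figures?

58.1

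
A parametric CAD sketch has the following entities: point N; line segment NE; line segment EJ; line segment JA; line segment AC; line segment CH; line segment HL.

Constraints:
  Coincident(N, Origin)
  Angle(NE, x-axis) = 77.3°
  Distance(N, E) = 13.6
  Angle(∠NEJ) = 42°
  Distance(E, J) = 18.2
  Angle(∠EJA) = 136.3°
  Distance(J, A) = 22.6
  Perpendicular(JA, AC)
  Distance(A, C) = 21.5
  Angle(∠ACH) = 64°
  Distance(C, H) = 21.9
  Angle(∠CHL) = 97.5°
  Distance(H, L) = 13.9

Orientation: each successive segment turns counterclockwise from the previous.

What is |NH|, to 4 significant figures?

2.495

N is at the origin; NE runs at 77.3° with length 13.6, so E = (2.990, 13.27). ∠NEJ = 42.0° gives EJ at -144.7° from the x-axis; with |EJ| = 18.2, J = (-11.86, 2.750). ∠EJA = 136.3° gives JA at -101.0° from the x-axis; with |JA| = 22.6, A = (-16.18, -19.43). JA ⟂ AC, so AC runs at -11.00°; with |AC| = 21.5, C = (4.929, -23.54). ∠ACH = 64.0° gives CH at 105.0° from the x-axis; with |CH| = 21.9, H = (-0.7392, -2.383). Then |NH| = |H − N| = 2.495.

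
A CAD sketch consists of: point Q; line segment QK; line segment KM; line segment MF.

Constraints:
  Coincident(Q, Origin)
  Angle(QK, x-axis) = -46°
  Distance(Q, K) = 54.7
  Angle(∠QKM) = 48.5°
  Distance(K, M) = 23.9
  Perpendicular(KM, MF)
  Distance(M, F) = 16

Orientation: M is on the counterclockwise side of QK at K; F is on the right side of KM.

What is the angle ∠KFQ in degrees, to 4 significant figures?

68.43°

∠QKM = 48.5°, so KM runs at -46.0° + (180° − 48.5°) = 85.50° from the x-axis; with |KM| = 23.9, M = K + 23.9·(cos 85.50°, sin 85.50°) = (39.87, -15.52). KM is perpendicular to MF; with |MF| = 16.0 on the right of KM, F = M + 16.0·(0.9969, -0.07846) = (55.82, -16.78). Then cos ∠KFQ = FK·FQ / (|FK||FQ|), giving 68.43°.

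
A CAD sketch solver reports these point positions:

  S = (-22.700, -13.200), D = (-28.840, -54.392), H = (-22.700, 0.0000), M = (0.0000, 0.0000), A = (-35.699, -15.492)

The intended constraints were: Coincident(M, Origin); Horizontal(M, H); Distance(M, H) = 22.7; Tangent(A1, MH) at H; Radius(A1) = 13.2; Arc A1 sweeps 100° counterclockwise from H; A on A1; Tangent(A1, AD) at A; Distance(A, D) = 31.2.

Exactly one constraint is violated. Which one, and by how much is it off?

Distance(A, D) = 31.2 — off by 8.30.

M = (0.00, 0.00) ✓; M.y = 0.00, H.y = 0.00 ✓; |MH| = 22.70 ✓; ∠(SH, HM) = 90.00° ✓; |SH| = 13.20 ✓; bearing(S→A) − bearing(S→H) = 100.0° ✓; |SA| = 13.20 ✓; ∠(SA, AD) = 90.00° ✓; |AD| = 39.50 ✗.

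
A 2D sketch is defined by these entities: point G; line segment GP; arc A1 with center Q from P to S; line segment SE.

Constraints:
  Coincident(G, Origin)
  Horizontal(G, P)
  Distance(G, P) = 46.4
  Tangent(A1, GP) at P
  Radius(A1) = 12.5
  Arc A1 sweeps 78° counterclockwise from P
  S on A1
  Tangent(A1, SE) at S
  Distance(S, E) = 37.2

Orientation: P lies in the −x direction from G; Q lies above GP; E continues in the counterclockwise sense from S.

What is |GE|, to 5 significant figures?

53.307

G is at the origin; GP is horizontal with |GP| = 46.4 and P on the −x side, so P = (-46.400, 0.0000). Tangency of A1 to GP means the radius QP is perpendicular to GP, so Q = P + (0, 12.5) = (-46.400, 12.500). On A1, P sits at bearing -90° from Q; a 78° counterclockwise sweep puts S at bearing -12°, so S = Q + 12.5·(cos -12°, sin -12°) = (-34.173, 9.9011). Since A1 is tangent to SE there, QS ⟂ SE, so SE runs along (−sin -12°, cos -12°); with |SE| = 37.2, E = (-26.439, 46.288). Then |GE| = |E − G| = 53.307.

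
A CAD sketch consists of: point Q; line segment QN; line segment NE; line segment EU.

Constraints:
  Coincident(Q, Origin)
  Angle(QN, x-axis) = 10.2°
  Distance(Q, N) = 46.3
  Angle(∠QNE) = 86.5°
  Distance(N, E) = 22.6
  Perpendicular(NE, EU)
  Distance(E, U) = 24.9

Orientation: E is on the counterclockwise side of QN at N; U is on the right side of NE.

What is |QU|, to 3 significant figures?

73.8

Q is at the origin; QN runs at 10.2° with length 46.3, so N = 46.3·(cos 10.2°, sin 10.2°) = (45.6, 8.20). ∠QNE = 86.5°, so NE runs at 10.2° + (180° − 86.5°) = 104° from the x-axis; with |NE| = 22.6, E = N + 22.6·(cos 104°, sin 104°) = (40.2, 30.2). NE is perpendicular to EU; with |EU| = 24.9 on the right of NE, U = E + 24.9·(0.972, 0.237) = (64.4, 36.1). Then |QU| = |U − Q| = 73.8.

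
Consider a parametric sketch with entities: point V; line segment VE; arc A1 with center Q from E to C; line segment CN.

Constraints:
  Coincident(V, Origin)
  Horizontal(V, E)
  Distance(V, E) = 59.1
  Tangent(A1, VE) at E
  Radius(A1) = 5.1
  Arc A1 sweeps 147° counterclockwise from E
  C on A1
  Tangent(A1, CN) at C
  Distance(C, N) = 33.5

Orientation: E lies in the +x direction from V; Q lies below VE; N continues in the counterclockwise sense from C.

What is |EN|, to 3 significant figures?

37.5

V is at the origin; V and E share the same y with |VE| = 59.1 and E on the +x side, so E = (59.1, 0.00). The tangent condition forces QE to be normal to VE, so Q = E + (0, -5.1) = (59.1, -5.10). On A1, E sits at bearing 90° from Q; a 147° counterclockwise sweep puts C at bearing 237°, so C = Q + 5.1·(cos 237°, sin 237°) = (56.3, -9.38). A1 meets CN tangentially, so QC is at right angles to CN, so CN runs along (−sin 237°, cos 237°); with |CN| = 33.5, N = (84.4, -27.6). Then |EN| = |N − E| = 37.5.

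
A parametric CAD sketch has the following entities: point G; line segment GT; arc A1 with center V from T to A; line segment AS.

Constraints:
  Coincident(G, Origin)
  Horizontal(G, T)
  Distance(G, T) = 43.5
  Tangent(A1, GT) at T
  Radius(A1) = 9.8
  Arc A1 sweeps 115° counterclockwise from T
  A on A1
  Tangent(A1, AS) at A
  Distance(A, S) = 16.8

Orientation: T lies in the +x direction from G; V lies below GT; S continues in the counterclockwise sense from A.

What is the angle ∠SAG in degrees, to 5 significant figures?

136.94°

G is at the origin; GT is horizontal with |GT| = 43.5 and T on the +x side, so T = (43.500, 0.0000). Tangency of A1 to GT means the radius VT is perpendicular to GT, so V = T + (0, -9.8) = (43.500, -9.8000). On A1, T sits at bearing 90° from V; a 115° counterclockwise sweep puts A at bearing 205°, so A = V + 9.8·(cos 205°, sin 205°) = (34.618, -13.942). Tangency of A1 to AS means the radius VA is perpendicular to AS, so AS runs along (−sin 205°, cos 205°); with |AS| = 16.8, S = (41.718, -29.168). Then cos ∠SAG = AS·AG / (|AS||AG|), giving 136.94°.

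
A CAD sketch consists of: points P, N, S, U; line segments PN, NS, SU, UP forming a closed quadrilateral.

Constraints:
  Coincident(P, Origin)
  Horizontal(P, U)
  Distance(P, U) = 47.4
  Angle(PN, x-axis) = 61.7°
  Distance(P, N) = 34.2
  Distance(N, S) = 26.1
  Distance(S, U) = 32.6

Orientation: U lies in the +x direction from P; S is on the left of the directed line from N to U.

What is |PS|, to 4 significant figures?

53.10

Checks: |NS| = 26.10 ✓; |SU| = 32.60 ✓.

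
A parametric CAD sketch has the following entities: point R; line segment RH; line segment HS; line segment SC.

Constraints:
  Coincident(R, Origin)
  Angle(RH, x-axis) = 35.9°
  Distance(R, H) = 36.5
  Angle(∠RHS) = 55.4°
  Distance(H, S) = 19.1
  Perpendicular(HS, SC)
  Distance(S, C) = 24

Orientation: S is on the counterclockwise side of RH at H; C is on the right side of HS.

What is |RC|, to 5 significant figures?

54.069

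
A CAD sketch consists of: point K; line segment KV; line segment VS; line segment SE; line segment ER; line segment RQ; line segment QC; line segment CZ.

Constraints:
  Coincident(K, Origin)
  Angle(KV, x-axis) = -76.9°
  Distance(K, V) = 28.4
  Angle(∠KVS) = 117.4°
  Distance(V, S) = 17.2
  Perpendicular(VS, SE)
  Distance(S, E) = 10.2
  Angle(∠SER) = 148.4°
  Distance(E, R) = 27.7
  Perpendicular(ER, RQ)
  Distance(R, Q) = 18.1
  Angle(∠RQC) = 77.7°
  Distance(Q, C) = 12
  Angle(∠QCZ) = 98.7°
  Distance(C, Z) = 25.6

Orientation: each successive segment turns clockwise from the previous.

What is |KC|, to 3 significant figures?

12.9

K is at the origin; KV runs at -76.9° with length 28.4, so V = (6.44, -27.7). ∠KVS = 117.4° gives VS at -140° from the x-axis; with |VS| = 17.2, S = (-6.64, -38.8). VS ⟂ SE, so SE runs at 130°; with |SE| = 10.2, E = (-13.3, -31.1). ∠SER = 148.4° gives ER at 98.9° from the x-axis; with |ER| = 27.7, R = (-17.6, -3.71). ER ⟂ RQ, so RQ runs at 8.90°; with |RQ| = 18.1, Q = (0.330, -0.909). ∠RQC = 77.7° gives QC at -93.4° from the x-axis; with |QC| = 12.0, C = (-0.382, -12.9). Then |KC| = |C − K| = 12.9.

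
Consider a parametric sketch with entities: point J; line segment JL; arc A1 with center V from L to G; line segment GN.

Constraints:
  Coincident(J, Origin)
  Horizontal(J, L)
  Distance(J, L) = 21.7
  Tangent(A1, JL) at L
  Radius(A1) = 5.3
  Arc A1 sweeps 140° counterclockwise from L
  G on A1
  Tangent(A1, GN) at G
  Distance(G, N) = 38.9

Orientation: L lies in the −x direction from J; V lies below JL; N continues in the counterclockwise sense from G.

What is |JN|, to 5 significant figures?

34.683

J is at the origin; J and L share the same y with |JL| = 21.7 and L on the −x side, so L = (-21.700, 0.0000). The tangent condition forces VL to be normal to JL, so V = L + (0, -5.3) = (-21.700, -5.3000). On A1, L sits at bearing 90° from V; a 140° counterclockwise sweep puts G at bearing 230°, so G = V + 5.3·(cos 230°, sin 230°) = (-25.107, -9.3600). Tangency of A1 to GN means the radius VG is perpendicular to GN, so GN runs along (−sin 230°, cos 230°); with |GN| = 38.9, N = (4.6924, -34.364). Then |JN| = |N − J| = 34.683.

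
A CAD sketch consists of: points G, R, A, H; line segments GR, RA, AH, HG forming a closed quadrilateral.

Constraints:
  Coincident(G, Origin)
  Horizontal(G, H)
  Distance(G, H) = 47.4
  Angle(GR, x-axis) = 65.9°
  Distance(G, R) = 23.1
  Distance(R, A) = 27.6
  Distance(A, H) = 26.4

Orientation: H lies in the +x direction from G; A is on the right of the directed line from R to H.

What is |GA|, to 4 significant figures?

21.62

G is at the origin; G and H share the same y with |GH| = 47.4 and H in +x, so H = (47.4, 0). GR runs at 65.9° with |GR| = 23.1, so R = (9.432, 21.09). A is determined by |RA| = 27.6 and |AH| = 26.4 together: it lies at the intersection of circle(R, 27.6) and circle(H, 26.4). With |RH| = 43.43, the foot of the radical line on RH is 22.46 from R and the perpendicular offset is √(27.6² − 22.46²) = 16.04. Taking the right-of-RH solution: A = (21.28, -3.841).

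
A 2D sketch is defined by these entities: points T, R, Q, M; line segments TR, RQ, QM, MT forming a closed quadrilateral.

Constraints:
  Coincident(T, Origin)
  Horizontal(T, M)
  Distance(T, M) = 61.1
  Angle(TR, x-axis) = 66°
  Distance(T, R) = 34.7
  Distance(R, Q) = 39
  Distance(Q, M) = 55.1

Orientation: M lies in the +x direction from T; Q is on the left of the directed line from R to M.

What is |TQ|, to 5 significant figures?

70.750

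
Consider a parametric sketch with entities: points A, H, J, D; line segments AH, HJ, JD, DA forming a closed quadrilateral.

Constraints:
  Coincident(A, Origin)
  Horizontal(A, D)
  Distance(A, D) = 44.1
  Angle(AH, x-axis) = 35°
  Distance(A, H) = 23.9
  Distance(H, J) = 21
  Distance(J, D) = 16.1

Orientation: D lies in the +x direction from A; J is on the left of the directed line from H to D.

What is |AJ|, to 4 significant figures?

43.42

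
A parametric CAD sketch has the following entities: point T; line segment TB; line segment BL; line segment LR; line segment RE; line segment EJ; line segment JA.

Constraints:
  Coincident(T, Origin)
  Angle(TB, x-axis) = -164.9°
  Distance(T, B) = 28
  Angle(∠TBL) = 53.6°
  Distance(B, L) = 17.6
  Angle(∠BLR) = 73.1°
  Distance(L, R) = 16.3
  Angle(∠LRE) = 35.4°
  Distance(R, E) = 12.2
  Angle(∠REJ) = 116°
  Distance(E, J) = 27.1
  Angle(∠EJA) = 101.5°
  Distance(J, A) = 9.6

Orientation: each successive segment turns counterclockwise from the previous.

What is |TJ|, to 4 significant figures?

39.29

T is at the origin; TB runs at -164.9° with length 28.0, so B = (-27.03, -7.294). ∠TBL = 53.6° gives BL at -38.50° from the x-axis; with |BL| = 17.6, L = (-13.26, -18.25). ∠BLR = 73.1° gives LR at 68.40° from the x-axis; with |LR| = 16.3, R = (-7.259, -3.095). ∠LRE = 35.4° gives RE at -147.0° from the x-axis; with |RE| = 12.2, E = (-17.49, -9.740). ∠REJ = 116.0° gives EJ at -83.00° from the x-axis; with |EJ| = 27.1, J = (-14.19, -36.64). Then |TJ| = |J − T| = 39.29.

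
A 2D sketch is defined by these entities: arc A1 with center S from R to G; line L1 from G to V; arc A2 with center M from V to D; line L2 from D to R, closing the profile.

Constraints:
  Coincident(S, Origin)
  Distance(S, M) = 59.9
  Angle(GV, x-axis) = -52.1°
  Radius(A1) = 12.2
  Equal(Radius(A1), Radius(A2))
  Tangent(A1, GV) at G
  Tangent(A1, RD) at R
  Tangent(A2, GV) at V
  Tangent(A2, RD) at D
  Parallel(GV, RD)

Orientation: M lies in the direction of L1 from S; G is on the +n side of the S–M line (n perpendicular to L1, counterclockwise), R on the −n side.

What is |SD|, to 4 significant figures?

61.13

Tangency of A1 to both parallel lines with radius 12.2 puts G and R at S ± 12.2·n: G = (9.627, 7.494), R = (-9.627, -7.494). Equal radii place V and D the same way about M: V = M + 12.2·n = (46.42, -39.77), D = M − 12.2·n = (27.17, -54.76). Then |SD| = |D − S| = 61.13.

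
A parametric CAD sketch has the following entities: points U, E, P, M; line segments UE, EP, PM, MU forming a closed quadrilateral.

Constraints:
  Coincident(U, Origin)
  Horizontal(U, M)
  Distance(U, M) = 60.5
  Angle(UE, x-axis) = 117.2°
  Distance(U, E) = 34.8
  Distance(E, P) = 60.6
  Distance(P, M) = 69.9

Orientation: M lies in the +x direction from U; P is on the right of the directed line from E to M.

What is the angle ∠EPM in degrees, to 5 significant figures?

77.994°

Checks: |EP| = 60.60 ✓; |PM| = 69.90 ✓.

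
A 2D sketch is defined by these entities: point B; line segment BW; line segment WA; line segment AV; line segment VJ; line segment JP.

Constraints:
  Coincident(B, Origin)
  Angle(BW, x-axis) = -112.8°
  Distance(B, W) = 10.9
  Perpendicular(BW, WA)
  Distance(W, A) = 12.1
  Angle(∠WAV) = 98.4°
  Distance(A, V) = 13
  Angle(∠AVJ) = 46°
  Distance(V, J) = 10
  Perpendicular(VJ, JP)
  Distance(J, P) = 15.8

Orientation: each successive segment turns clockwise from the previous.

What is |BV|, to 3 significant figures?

14.1

B is at the origin; BW runs at -112.8° with length 10.9, so W = (-4.22, -10.0). The perpendicularity gives WA at right angles to BW, so WA runs at 157°; with |WA| = 12.1, A = (-15.4, -5.36). ∠WAV = 98.4° gives AV at 75.6° from the x-axis; with |AV| = 13.0, V = (-12.1, 7.23). Then |BV| = |V − B| = 14.1.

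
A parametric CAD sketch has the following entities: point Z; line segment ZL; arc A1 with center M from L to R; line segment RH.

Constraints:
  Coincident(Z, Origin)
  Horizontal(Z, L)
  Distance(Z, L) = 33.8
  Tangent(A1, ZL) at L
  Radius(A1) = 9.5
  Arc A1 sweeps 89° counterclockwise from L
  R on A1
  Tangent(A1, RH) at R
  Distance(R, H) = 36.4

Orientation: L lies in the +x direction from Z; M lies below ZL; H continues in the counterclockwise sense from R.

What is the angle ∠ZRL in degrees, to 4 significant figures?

114.5°

Z is at the origin; ZL is horizontal with |ZL| = 33.8 and L on the +x side, so L = (33.80, 0.000). A1 meets ZL tangentially, so ML is at right angles to ZL, so M = L + (0, -9.5) = (33.80, -9.500). On A1, L sits at bearing 90° from M; an 89° counterclockwise sweep puts R at bearing 179°, so R = M + 9.5·(cos 179°, sin 179°) = (24.30, -9.334). Then cos ∠ZRL = RZ·RL / (|RZ||RL|), giving 114.5°.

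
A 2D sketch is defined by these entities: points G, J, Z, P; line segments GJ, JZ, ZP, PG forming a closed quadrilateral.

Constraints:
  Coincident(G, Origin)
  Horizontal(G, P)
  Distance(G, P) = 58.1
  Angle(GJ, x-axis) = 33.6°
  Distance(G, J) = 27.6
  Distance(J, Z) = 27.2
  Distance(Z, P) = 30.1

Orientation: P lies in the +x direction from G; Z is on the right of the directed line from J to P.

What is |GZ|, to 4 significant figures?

32.02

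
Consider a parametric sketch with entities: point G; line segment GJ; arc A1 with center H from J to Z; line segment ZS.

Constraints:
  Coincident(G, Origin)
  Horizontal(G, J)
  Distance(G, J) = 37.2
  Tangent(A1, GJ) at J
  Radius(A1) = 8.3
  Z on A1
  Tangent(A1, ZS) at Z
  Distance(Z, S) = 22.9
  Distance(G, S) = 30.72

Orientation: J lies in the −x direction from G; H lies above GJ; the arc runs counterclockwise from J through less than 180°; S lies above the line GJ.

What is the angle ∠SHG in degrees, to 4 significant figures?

53.58°

Checks: |HZ| = 8.300 ✓; ∠(HZ, ZS) = 90.00° ✓; |ZS| = 22.90 ✓; |GS| = 30.72 ✓.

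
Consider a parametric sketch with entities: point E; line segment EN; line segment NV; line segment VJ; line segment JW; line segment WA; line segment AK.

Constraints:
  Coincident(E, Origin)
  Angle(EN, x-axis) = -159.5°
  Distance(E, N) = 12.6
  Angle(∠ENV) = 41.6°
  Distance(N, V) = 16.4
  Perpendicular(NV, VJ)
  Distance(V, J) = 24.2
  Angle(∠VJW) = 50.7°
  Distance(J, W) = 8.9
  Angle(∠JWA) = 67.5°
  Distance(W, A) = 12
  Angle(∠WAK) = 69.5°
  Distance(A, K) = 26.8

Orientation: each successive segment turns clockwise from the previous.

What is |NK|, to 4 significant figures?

46.01

E is at the origin; EN runs at -159.5° with length 12.6, so N = (-11.80, -4.413). ∠ENV = 41.6° gives NV at 62.10° from the x-axis; with |NV| = 16.4, V = (-4.128, 10.08). NV ⟂ VJ, so VJ runs at -27.90°; with |VJ| = 24.2, J = (17.26, -1.243). ∠VJW = 50.7° gives JW at -157.2° from the x-axis; with |JW| = 8.9, W = (9.055, -4.692). ∠JWA = 67.5° gives WA at 90.30° from the x-axis; with |WA| = 12.0, A = (8.992, 7.308). ∠WAK = 69.5° gives AK at -20.20° from the x-axis; with |AK| = 26.8, K = (34.14, -1.946). Then |NK| = |K − N| = 46.01.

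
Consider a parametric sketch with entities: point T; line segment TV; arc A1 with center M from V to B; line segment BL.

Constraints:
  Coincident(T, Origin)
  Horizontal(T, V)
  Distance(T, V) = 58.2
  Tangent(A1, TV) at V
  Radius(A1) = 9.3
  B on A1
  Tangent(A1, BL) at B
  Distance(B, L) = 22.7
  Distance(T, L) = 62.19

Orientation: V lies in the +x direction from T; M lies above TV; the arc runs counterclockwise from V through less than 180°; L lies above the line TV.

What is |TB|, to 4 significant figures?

67.40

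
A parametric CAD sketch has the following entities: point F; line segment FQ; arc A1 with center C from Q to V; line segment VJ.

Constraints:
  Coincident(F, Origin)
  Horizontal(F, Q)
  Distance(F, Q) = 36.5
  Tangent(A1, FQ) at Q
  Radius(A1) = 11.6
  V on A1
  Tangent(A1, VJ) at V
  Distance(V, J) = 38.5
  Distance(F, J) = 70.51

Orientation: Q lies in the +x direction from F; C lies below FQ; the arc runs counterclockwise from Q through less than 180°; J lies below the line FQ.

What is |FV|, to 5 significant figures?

32.960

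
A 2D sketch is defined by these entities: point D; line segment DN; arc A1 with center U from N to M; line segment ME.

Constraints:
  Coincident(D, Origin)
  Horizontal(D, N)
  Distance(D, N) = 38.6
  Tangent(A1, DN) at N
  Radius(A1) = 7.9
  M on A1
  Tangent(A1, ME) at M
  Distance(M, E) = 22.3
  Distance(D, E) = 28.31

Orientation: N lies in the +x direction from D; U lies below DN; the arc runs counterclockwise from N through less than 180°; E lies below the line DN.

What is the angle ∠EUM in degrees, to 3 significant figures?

70.5°

Checks: |UM| = 7.900 ✓; ∠(UM, ME) = 90.00° ✓; |ME| = 22.30 ✓; |DE| = 28.31 ✓.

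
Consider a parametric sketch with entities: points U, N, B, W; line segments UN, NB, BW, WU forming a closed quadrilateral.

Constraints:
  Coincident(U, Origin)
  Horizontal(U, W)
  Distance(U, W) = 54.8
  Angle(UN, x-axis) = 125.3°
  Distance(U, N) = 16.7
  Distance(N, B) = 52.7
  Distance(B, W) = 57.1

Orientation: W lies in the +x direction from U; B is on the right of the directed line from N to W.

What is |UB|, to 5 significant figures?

36.669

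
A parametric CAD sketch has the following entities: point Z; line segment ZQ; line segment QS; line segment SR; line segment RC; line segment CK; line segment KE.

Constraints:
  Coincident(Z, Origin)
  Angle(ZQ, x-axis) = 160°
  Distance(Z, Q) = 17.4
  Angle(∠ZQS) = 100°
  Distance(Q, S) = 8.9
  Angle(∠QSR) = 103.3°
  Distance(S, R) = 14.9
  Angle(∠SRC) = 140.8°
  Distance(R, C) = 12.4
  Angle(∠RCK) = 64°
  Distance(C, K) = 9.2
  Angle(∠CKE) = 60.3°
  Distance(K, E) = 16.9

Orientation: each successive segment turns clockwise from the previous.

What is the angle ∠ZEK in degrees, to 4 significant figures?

5.155°

Z is at the origin; ZQ runs at 160.0° with length 17.4, so Q = (-16.35, 5.951). ∠ZQS = 100.0° gives QS at 80.00° from the x-axis; with |QS| = 8.9, S = (-14.81, 14.72). ∠QSR = 103.3° gives SR at 3.300° from the x-axis; with |SR| = 14.9, R = (0.07011, 15.57). ∠SRC = 140.8° gives RC at -35.90° from the x-axis; with |RC| = 12.4, C = (10.11, 8.303). ∠RCK = 64.0° gives CK at -151.9° from the x-axis; with |CK| = 9.2, K = (1.999, 3.969). ∠CKE = 60.3° gives KE at 88.40° from the x-axis; with |KE| = 16.9, E = (2.471, 20.86). Then cos ∠ZEK = EZ·EK / (|EZ||EK|), giving 5.155°.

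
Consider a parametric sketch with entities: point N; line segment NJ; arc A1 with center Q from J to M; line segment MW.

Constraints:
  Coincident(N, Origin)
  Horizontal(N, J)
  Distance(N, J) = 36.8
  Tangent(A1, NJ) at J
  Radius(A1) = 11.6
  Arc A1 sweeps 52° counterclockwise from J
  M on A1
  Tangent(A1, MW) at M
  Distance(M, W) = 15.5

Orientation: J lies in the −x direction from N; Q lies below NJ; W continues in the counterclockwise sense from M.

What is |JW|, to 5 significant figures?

25.041

On A1, J sits at bearing 90° from Q; a 52° counterclockwise sweep puts M at bearing 142°, so M = Q + 11.6·(cos 142°, sin 142°) = (-45.941, -4.4583). Since A1 is tangent to MW there, QM ⟂ MW, so MW runs along (−sin 142°, cos 142°); with |MW| = 15.5, W = (-55.484, -16.672). Then |JW| = |W − J| = 25.041.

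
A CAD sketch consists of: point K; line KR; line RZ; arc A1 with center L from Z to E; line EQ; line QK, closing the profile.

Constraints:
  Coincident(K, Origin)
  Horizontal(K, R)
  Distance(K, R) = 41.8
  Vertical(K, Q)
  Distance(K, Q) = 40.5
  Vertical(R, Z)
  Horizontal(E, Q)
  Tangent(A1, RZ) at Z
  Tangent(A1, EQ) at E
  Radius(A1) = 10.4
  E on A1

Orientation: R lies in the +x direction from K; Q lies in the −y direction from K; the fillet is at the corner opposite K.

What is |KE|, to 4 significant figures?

51.25

The virtual corner opposite K is at (41.80, -40.50). A1 meets RZ tangentially, so LZ is at right angles to RZ and A1 meets EQ tangentially, so LE is at right angles to EQ, with radius 10.4, so the center L sits 10.4 in from both sides at L = (31.40, -30.10). That places the tangent points at Z = (41.80, -30.10) on RZ and E = (31.40, -40.50) on EQ. Then |KE| = |E − K| = 51.25.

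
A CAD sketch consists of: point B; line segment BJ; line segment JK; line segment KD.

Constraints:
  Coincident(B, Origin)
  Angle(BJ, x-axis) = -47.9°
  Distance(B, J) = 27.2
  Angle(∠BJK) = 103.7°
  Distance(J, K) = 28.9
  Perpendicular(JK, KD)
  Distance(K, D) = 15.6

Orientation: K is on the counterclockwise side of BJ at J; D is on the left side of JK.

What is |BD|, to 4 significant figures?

36.96

∠BJK = 103.7°, so JK runs at -47.9° + (180° − 103.7°) = 28.40° from the x-axis; with |JK| = 28.9, K = J + 28.9·(cos 28.40°, sin 28.40°) = (43.66, -6.436). The perpendicularity gives KD at right angles to JK; with |KD| = 15.6 on the left of JK, D = K + 15.6·(-0.4756, 0.8796) = (36.24, 7.286). Then |BD| = |D − B| = 36.96.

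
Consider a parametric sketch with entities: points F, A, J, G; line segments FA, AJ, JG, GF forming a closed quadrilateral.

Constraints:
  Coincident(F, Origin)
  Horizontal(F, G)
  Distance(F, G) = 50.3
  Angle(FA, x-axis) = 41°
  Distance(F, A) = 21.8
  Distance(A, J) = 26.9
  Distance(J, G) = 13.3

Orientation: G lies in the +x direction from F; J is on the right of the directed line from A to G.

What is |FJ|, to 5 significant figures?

37.380

Checks: |AJ| = 26.90 ✓; |JG| = 13.30 ✓.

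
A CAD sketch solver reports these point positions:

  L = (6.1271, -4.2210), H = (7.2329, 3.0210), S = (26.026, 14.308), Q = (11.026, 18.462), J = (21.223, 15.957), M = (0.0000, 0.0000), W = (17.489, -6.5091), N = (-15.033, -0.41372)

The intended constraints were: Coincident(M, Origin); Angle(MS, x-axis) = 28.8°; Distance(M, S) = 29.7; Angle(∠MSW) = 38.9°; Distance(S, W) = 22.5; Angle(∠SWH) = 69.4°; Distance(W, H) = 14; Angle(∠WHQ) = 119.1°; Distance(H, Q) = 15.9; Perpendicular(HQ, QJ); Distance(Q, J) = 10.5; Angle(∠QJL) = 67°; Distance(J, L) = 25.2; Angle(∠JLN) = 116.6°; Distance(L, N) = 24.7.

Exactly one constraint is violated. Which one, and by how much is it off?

Distance(L, N) = 24.7 — off by 3.20.

M = (0.00, 0.00) ✓; MS at 28.80° ✓; |MS| = 29.70 ✓; ∠MSW = 38.90° ✓; |SW| = 22.50 ✓; ∠SWH = 69.40° ✓; |WH| = 14.00 ✓; ∠WHQ = 119.1° ✓; |HQ| = 15.90 ✓; ∠(HQ, QJ) = 90.00° ✓; |QJ| = 10.50 ✓; ∠QJL = 67.00° ✓; |JL| = 25.20 ✓; ∠JLN = 116.6° ✓; |LN| = 21.50 ✗.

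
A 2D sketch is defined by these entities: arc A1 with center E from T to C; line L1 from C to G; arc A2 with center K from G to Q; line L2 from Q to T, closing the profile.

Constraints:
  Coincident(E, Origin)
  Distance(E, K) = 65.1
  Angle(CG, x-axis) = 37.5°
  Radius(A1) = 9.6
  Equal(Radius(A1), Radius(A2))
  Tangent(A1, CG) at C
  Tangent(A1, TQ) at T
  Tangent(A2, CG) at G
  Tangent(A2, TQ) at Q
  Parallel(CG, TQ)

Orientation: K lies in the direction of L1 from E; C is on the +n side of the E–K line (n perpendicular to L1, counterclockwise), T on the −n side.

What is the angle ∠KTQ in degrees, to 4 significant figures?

8.389°

The slot axis is L1's direction at 37.5°, so u = (cos 37.5°, sin 37.5°) = (0.7934, 0.6088) and n = (−sin 37.5°, cos 37.5°) = (-0.6088, 0.7934). E is at the origin and K lies 65.1 along u from E, so K = 65.1·u = (51.65, 39.63). Tangency of A1 to both parallel lines with radius 9.6 puts C and T at E ± 9.6·n: C = (-5.844, 7.616), T = (5.844, -7.616). Equal radii place G and Q the same way about K: G = K + 9.6·n = (45.80, 47.25), Q = K − 9.6·n = (57.49, 32.01). Then cos ∠KTQ = TK·TQ / (|TK||TQ|), giving 8.389°.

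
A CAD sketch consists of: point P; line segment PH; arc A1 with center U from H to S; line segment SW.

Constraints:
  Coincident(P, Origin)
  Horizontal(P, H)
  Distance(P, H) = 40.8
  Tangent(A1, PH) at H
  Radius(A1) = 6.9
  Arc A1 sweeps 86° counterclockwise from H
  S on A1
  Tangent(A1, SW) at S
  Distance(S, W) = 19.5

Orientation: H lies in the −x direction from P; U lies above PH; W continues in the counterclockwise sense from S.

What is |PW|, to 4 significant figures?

41.58

On A1, H sits at bearing -90° from U; an 86° counterclockwise sweep puts S at bearing -4°, so S = U + 6.9·(cos -4°, sin -4°) = (-33.92, 6.419). The tangent condition forces US to be normal to SW, so SW runs along (−sin -4°, cos -4°); with |SW| = 19.5, W = (-32.56, 25.87). Then |PW| = |W − P| = 41.58.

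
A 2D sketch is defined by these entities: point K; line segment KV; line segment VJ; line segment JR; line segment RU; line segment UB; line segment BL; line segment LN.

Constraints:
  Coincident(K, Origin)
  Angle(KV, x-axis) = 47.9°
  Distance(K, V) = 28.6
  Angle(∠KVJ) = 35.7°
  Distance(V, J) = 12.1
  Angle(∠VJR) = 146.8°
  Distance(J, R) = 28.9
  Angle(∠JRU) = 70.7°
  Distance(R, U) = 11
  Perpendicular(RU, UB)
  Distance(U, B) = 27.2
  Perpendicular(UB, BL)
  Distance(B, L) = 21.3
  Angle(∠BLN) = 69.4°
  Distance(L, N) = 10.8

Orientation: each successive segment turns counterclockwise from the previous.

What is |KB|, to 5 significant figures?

19.938

K is at the origin; KV runs at 47.9° with length 28.6, so V = (19.174, 21.221). ∠KVJ = 35.7° gives VJ at -167.80° from the x-axis; with |VJ| = 12.1, J = (7.3475, 18.663). ∠VJR = 146.8° gives JR at -134.60° from the x-axis; with |JR| = 28.9, R = (-12.945, -1.9141). ∠JRU = 70.7° gives RU at -25.300° from the x-axis; with |RU| = 11.0, U = (-2.9998, -6.6150). RU is perpendicular to UB, so UB runs at 64.700°; with |UB| = 27.2, B = (8.6243, 17.976). Then |KB| = |B − K| = 19.938.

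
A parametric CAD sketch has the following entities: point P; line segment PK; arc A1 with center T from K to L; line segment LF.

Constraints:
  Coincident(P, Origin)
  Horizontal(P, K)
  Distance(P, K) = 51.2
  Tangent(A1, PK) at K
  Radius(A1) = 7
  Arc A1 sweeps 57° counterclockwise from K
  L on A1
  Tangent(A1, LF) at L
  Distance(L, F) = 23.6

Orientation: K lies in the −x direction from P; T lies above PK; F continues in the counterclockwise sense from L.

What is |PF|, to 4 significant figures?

39.78

On A1, K sits at bearing -90° from T; a 57° counterclockwise sweep puts L at bearing -33°, so L = T + 7.0·(cos -33°, sin -33°) = (-45.33, 3.188). A1 meets LF tangentially, so TL is at right angles to LF, so LF runs along (−sin -33°, cos -33°); with |LF| = 23.6, F = (-32.48, 22.98). Then |PF| = |F − P| = 39.78.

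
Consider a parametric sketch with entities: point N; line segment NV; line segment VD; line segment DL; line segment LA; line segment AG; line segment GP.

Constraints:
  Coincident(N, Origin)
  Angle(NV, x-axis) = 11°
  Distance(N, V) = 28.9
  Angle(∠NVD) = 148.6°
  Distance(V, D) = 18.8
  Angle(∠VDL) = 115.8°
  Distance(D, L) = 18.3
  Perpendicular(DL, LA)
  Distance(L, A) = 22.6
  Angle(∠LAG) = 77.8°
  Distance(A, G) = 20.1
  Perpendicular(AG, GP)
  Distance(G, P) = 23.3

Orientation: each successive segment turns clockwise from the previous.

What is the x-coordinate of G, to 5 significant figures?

27.592

DL ⟂ LA, so LA runs at -174.60°; with |LA| = 22.6, A = (25.212, -21.384). ∠LAG = 77.8° gives AG at 83.200° from the x-axis; with |AG| = 20.1, G = (27.592, -1.4258). So G.x = 27.592.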